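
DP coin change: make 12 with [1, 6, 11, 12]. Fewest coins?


dp[0]=0; dp[i]=1+min(dp[i-c] for c in coins)
...dp[7]=2, dp[8]=3, dp[9]=4, dp[10]=5, dp[11]=1, dp[12]=1
Minimum coins for 12 = 1


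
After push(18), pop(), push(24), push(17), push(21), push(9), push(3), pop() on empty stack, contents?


push(18) -> [18]
pop() returns 18 -> []
push(24) -> [24]
push(17) -> [24, 17]
push(21) -> [24, 17, 21]
push(9) -> [24, 17, 21, 9]
push(3) -> [24, 17, 21, 9, 3]
pop() returns 3 -> [24, 17, 21, 9]
Final stack (bottom to top): [24, 17, 21, 9]


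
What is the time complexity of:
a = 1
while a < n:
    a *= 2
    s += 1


Per nesting level: O(log n) = O(log n)
Complexity: O(log n)


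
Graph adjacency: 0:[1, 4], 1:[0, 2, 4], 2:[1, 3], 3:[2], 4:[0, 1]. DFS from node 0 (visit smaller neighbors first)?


DFS stack-based: start with [0]
Visit order: [0, 1, 2, 3, 4]


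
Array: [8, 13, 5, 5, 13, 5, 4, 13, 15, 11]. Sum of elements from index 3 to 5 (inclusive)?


Prefix sums: [0, 8, 21, 26, 31, 44, 49, 53, 66, 81, 92]
Sum[3..5] = prefix[6] - prefix[3] = 49 - 26 = 23


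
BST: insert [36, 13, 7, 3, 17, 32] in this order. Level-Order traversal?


Root = 36; build tree by BST insertion.
Level-Order traversal: [36, 13, 7, 17, 3, 32]


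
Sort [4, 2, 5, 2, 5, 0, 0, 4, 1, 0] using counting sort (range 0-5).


Count array: [3, 1, 2, 0, 2, 2]
Reconstruct: [0, 0, 0, 1, 2, 2, 4, 4, 5, 5]


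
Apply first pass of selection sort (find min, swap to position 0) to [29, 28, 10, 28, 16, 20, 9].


After one pass: [9, 28, 10, 28, 16, 20, 29]


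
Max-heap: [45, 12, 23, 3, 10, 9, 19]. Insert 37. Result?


Append 37: [45, 12, 23, 3, 10, 9, 19, 37]
Bubble up: swap idx 7(37) with idx 3(3); swap idx 3(37) with idx 1(12)
Result: [45, 37, 23, 12, 10, 9, 19, 3]


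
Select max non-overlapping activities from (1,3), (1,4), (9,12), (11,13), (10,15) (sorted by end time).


Greedy: pick earliest-ending, then skip overlaps.
Selected (2 activities): [(1, 3), (9, 12)]


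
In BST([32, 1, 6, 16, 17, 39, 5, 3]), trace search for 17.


BST root = 32
Search for 17: compare at each node
Path: [32, 1, 6, 16, 17]


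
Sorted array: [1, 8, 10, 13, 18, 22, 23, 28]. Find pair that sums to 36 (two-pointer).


Two pointers: lo=0, hi=7
Found pair: (8, 28) summing to 36


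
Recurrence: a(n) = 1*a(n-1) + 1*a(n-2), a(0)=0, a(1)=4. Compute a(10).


Build bottom-up:
...a(8)=84, a(9)=136, a(10)=1*136+1*84=220


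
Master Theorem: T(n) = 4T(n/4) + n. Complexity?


a=4, b=4, c=1. log_4(4)=1 = c=1. Case 2: O(n^c log n) = O(n log n)
Complexity: O(n log n)


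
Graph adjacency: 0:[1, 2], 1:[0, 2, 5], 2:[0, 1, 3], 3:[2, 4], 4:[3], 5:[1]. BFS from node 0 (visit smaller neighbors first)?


BFS queue: start with [0]
Visit order: [0, 1, 2, 5, 3, 4]


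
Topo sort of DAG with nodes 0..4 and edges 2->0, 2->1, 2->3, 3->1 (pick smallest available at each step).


Kahn's algorithm, process smallest node first
Order: [2, 0, 3, 1, 4]


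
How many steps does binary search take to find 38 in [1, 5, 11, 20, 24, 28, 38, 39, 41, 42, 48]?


Search for 38:
[0,10] mid=5 arr[5]=28
[6,10] mid=8 arr[8]=41
[6,7] mid=6 arr[6]=38
Total: 3 comparisons


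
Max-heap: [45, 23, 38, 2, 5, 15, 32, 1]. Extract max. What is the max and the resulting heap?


Max = 45
Replace root with last, heapify down
Resulting heap: [38, 23, 32, 2, 5, 15, 1]


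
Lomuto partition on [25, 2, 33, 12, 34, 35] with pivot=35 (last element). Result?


Elements <= 35 go left of pivot.
Result: [25, 2, 33, 12, 34, 35], pivot at index 5


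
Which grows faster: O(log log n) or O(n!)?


double-logarithmic grows slower than factorial
O(log log n) is asymptotically smaller; O(n!) grows faster


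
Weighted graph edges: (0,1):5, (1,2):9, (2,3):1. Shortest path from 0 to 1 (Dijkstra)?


Dijkstra from 0:
Distances: {0: 0, 1: 5, 2: 14, 3: 15}
Shortest distance to 1 = 5, path = [0, 1]


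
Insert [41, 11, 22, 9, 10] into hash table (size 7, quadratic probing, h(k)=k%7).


Insertions: 41->slot 6; 11->slot 4; 22->slot 1; 9->slot 2; 10->slot 3
Table: [None, 22, 9, 10, 11, None, 41]


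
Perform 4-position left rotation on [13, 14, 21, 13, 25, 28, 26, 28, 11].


Left rotate by 4: [25, 28, 26, 28, 11, 13, 14, 21, 13]


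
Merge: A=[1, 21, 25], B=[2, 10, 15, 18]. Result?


Compare heads, take smaller each step.
Merged: [1, 2, 10, 15, 18, 21, 25]


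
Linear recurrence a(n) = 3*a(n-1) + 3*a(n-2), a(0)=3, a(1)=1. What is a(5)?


Build bottom-up:
...a(3)=39, a(4)=153, a(5)=3*153+3*39=576


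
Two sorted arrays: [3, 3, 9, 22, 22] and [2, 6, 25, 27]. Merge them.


Compare heads, take smaller each step.
Merged: [2, 3, 3, 6, 9, 22, 22, 25, 27]


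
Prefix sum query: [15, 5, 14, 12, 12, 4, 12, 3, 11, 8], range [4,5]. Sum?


Prefix sums: [0, 15, 20, 34, 46, 58, 62, 74, 77, 88, 96]
Sum[4..5] = prefix[6] - prefix[4] = 62 - 46 = 16


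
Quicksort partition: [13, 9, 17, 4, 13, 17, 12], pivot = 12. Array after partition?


Elements <= 12 go left of pivot.
Result: [9, 4, 12, 13, 13, 17, 17], pivot at index 2


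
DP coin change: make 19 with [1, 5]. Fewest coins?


dp[0]=0; dp[i]=1+min(dp[i-c] for c in coins)
...dp[14]=6, dp[15]=3, dp[16]=4, dp[17]=5, dp[18]=6, dp[19]=7
Minimum coins for 19 = 7


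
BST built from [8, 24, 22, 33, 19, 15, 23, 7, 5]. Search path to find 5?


BST root = 8
Search for 5: compare at each node
Path: [8, 7, 5]


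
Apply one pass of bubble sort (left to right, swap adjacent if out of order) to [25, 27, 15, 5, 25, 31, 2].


After one pass: [25, 15, 5, 25, 27, 2, 31]


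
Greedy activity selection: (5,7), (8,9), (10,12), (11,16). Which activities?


Greedy: pick earliest-ending, then skip overlaps.
Selected (3 activities): [(5, 7), (8, 9), (10, 12)]


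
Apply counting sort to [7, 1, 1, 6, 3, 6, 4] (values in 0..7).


Count array: [0, 2, 0, 1, 1, 0, 2, 1]
Reconstruct: [1, 1, 3, 4, 6, 6, 7]


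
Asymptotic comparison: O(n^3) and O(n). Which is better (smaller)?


linear grows slower than cubic
O(n) is asymptotically smaller; O(n^3) grows faster


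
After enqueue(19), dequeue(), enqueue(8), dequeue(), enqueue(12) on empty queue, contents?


enqueue(19) -> [19]
dequeue() returns 19 -> []
enqueue(8) -> [8]
dequeue() returns 8 -> []
enqueue(12) -> [12]
Final queue (front to back): [12]


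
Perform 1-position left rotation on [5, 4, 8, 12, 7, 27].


Left rotate by 1: [4, 8, 12, 7, 27, 5]


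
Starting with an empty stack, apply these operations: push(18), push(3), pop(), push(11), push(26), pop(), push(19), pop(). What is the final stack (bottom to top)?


push(18) -> [18]
push(3) -> [18, 3]
pop() returns 3 -> [18]
push(11) -> [18, 11]
push(26) -> [18, 11, 26]
pop() returns 26 -> [18, 11]
push(19) -> [18, 11, 19]
pop() returns 19 -> [18, 11]
Final stack (bottom to top): [18, 11]


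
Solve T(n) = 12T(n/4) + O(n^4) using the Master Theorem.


a=12, b=4, c=4. log_4(12)=1.792 < c=4. Case 3: O(n^c) = O(n^4)
Complexity: O(n^4)


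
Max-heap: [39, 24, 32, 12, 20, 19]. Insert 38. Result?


Append 38: [39, 24, 32, 12, 20, 19, 38]
Bubble up: swap idx 6(38) with idx 2(32)
Result: [39, 24, 38, 12, 20, 19, 32]


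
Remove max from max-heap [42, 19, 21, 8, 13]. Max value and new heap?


Max = 42
Replace root with last, heapify down
Resulting heap: [21, 19, 13, 8]


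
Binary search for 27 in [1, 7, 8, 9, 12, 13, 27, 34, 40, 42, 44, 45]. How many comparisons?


Search for 27:
[0,11] mid=5 arr[5]=13
[6,11] mid=8 arr[8]=40
[6,7] mid=6 arr[6]=27
Total: 3 comparisons


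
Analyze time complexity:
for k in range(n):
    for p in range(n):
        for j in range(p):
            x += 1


Per nesting level: O(n) * O(n) * O(n) [triangular over p] = O(n^3)
Complexity: O(n^3)


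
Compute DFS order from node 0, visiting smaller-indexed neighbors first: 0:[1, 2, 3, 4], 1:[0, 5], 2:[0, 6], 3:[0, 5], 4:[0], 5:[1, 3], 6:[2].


DFS stack-based: start with [0]
Visit order: [0, 1, 5, 3, 2, 6, 4]


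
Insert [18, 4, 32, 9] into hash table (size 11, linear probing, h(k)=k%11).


Insertions: 18->slot 7; 4->slot 4; 32->slot 10; 9->slot 9
Table: [None, None, None, None, 4, None, None, 18, None, 9, 32]


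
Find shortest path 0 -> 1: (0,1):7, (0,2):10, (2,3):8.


Dijkstra from 0:
Distances: {0: 0, 1: 7, 2: 10, 3: 18}
Shortest distance to 1 = 7, path = [0, 1]


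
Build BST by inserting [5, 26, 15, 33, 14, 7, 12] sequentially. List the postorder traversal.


Root = 5; build tree by BST insertion.
Postorder traversal: [12, 7, 14, 15, 33, 26, 5]


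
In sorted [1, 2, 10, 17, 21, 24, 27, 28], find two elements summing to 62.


Two pointers: lo=0, hi=7
No pair sums to 62


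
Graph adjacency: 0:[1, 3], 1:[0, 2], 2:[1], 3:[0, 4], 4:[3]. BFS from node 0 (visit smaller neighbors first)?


BFS queue: start with [0]
Visit order: [0, 1, 3, 2, 4]


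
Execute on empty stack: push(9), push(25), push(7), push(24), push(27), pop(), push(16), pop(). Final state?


push(9) -> [9]
push(25) -> [9, 25]
push(7) -> [9, 25, 7]
push(24) -> [9, 25, 7, 24]
push(27) -> [9, 25, 7, 24, 27]
pop() returns 27 -> [9, 25, 7, 24]
push(16) -> [9, 25, 7, 24, 16]
pop() returns 16 -> [9, 25, 7, 24]
Final stack (bottom to top): [9, 25, 7, 24]


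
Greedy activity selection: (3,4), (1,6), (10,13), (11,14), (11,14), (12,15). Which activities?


Greedy: pick earliest-ending, then skip overlaps.
Selected (2 activities): [(3, 4), (10, 13)]


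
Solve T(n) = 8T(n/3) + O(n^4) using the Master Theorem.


a=8, b=3, c=4. log_3(8)=1.893 < c=4. Case 3: O(n^c) = O(n^4)
Complexity: O(n^4)


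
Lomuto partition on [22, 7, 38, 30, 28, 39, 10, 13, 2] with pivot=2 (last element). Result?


Elements <= 2 go left of pivot.
Result: [2, 7, 38, 30, 28, 39, 10, 13, 22], pivot at index 0


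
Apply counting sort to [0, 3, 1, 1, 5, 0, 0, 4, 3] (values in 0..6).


Count array: [3, 2, 0, 2, 1, 1, 0]
Reconstruct: [0, 0, 0, 1, 1, 3, 3, 4, 5]


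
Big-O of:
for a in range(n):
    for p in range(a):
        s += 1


Per nesting level: O(n) * O(n) [triangular over a] = O(n^2)
Complexity: O(n^2)


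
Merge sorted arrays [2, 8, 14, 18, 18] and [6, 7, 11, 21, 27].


Compare heads, take smaller each step.
Merged: [2, 6, 7, 8, 11, 14, 18, 18, 21, 27]


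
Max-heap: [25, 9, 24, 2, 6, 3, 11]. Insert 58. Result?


Append 58: [25, 9, 24, 2, 6, 3, 11, 58]
Bubble up: swap idx 7(58) with idx 3(2); swap idx 3(58) with idx 1(9); swap idx 1(58) with idx 0(25)
Result: [58, 25, 24, 9, 6, 3, 11, 2]


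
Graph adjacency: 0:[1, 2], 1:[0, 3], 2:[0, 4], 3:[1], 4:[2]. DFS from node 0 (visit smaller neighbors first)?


DFS stack-based: start with [0]
Visit order: [0, 1, 3, 2, 4]


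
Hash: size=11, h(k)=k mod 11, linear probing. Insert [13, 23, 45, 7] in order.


Insertions: 13->slot 2; 23->slot 1; 45->slot 3; 7->slot 7
Table: [None, 23, 13, 45, None, None, None, 7, None, None, None]


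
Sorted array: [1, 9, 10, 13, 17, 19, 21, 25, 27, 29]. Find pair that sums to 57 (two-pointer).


Two pointers: lo=0, hi=9
No pair sums to 57


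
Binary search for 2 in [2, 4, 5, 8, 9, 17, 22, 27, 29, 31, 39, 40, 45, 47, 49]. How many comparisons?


Search for 2:
[0,14] mid=7 arr[7]=27
[0,6] mid=3 arr[3]=8
[0,2] mid=1 arr[1]=4
[0,0] mid=0 arr[0]=2
Total: 4 comparisons


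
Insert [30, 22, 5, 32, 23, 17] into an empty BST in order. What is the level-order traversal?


Root = 30; build tree by BST insertion.
Level-Order traversal: [30, 22, 32, 5, 23, 17]


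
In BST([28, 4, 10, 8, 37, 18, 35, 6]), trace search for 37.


BST root = 28
Search for 37: compare at each node
Path: [28, 37]


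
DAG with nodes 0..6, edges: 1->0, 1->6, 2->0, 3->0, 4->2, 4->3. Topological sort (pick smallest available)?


Kahn's algorithm, process smallest node first
Order: [1, 4, 2, 3, 0, 5, 6]


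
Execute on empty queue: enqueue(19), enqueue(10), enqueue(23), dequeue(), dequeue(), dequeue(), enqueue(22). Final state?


enqueue(19) -> [19]
enqueue(10) -> [19, 10]
enqueue(23) -> [19, 10, 23]
dequeue() returns 19 -> [10, 23]
dequeue() returns 10 -> [23]
dequeue() returns 23 -> []
enqueue(22) -> [22]
Final queue (front to back): [22]


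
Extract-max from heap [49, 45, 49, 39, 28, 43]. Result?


Max = 49
Replace root with last, heapify down
Resulting heap: [49, 45, 43, 39, 28]


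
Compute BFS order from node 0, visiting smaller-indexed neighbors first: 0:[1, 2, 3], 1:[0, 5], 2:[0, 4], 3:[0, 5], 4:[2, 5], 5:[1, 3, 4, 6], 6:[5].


BFS queue: start with [0]
Visit order: [0, 1, 2, 3, 5, 4, 6]


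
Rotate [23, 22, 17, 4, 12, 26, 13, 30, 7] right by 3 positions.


Right rotate by 3: [13, 30, 7, 23, 22, 17, 4, 12, 26]


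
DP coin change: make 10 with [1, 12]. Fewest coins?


dp[0]=0; dp[i]=1+min(dp[i-c] for c in coins)
...dp[5]=5, dp[6]=6, dp[7]=7, dp[8]=8, dp[9]=9, dp[10]=10
Minimum coins for 10 = 10


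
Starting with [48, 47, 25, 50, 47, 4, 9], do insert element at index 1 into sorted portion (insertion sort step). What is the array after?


After one pass: [47, 48, 25, 50, 47, 4, 9]


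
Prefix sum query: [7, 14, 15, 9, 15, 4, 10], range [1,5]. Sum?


Prefix sums: [0, 7, 21, 36, 45, 60, 64, 74]
Sum[1..5] = prefix[6] - prefix[1] = 64 - 7 = 57


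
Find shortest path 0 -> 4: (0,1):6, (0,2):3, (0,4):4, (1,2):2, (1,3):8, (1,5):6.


Dijkstra from 0:
Distances: {0: 0, 1: 5, 2: 3, 3: 13, 4: 4, 5: 11}
Shortest distance to 4 = 4, path = [0, 4]


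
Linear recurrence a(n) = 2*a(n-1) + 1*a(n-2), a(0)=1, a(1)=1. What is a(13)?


Build bottom-up:
...a(11)=8119, a(12)=19601, a(13)=2*19601+1*8119=47321


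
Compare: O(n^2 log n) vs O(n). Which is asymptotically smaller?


linear grows slower than n^2 log n
O(n) is asymptotically smaller; O(n^2 log n) grows faster


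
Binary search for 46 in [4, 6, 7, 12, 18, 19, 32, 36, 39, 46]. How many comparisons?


Search for 46:
[0,9] mid=4 arr[4]=18
[5,9] mid=7 arr[7]=36
[8,9] mid=8 arr[8]=39
[9,9] mid=9 arr[9]=46
Total: 4 comparisons


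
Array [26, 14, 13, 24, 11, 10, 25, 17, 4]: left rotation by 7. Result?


Left rotate by 7: [17, 4, 26, 14, 13, 24, 11, 10, 25]


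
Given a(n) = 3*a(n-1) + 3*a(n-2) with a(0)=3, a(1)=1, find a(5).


Build bottom-up:
...a(3)=39, a(4)=153, a(5)=3*153+3*39=576


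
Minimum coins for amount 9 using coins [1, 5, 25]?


dp[0]=0; dp[i]=1+min(dp[i-c] for c in coins)
...dp[4]=4, dp[5]=1, dp[6]=2, dp[7]=3, dp[8]=4, dp[9]=5
Minimum coins for 9 = 5


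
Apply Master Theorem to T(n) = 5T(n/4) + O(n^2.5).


a=5, b=4, c=2.5. log_4(5)=1.161 < c=2.5. Case 3: O(n^c) = O(n^2.500)
Complexity: O(n^2.500)


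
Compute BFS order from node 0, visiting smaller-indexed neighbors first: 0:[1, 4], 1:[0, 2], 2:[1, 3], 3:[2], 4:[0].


BFS queue: start with [0]
Visit order: [0, 1, 4, 2, 3]


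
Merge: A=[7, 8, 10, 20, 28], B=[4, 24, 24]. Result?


Compare heads, take smaller each step.
Merged: [4, 7, 8, 10, 20, 24, 24, 28]


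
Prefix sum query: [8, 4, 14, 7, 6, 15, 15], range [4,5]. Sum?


Prefix sums: [0, 8, 12, 26, 33, 39, 54, 69]
Sum[4..5] = prefix[6] - prefix[4] = 54 - 33 = 21


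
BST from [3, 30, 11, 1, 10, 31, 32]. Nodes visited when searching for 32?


BST root = 3
Search for 32: compare at each node
Path: [3, 30, 31, 32]


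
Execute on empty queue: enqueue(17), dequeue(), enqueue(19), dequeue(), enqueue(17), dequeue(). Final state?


enqueue(17) -> [17]
dequeue() returns 17 -> []
enqueue(19) -> [19]
dequeue() returns 19 -> []
enqueue(17) -> [17]
dequeue() returns 17 -> []
Final queue (front to back): []


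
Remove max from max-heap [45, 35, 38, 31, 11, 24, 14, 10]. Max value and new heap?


Max = 45
Replace root with last, heapify down
Resulting heap: [38, 35, 24, 31, 11, 10, 14]


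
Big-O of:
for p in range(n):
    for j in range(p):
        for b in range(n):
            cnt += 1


Per nesting level: O(n) * O(n) [triangular over p] * O(n) = O(n^3)
Complexity: O(n^3)


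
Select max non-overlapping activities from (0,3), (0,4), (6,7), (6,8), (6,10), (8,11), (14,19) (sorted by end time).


Greedy: pick earliest-ending, then skip overlaps.
Selected (4 activities): [(0, 3), (6, 7), (8, 11), (14, 19)]


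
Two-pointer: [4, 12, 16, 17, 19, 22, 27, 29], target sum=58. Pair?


Two pointers: lo=0, hi=7
No pair sums to 58


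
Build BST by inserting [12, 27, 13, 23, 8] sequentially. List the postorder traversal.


Root = 12; build tree by BST insertion.
Postorder traversal: [8, 23, 13, 27, 12]


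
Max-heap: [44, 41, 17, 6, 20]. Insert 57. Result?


Append 57: [44, 41, 17, 6, 20, 57]
Bubble up: swap idx 5(57) with idx 2(17); swap idx 2(57) with idx 0(44)
Result: [57, 41, 44, 6, 20, 17]


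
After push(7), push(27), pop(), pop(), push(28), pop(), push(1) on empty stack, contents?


push(7) -> [7]
push(27) -> [7, 27]
pop() returns 27 -> [7]
pop() returns 7 -> []
push(28) -> [28]
pop() returns 28 -> []
push(1) -> [1]
Final stack (bottom to top): [1]


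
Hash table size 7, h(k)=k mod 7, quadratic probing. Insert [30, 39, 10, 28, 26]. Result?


Insertions: 30->slot 2; 39->slot 4; 10->slot 3; 28->slot 0; 26->slot 5
Table: [28, None, 30, 10, 39, 26, None]


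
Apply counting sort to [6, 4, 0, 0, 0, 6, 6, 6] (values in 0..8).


Count array: [3, 0, 0, 0, 1, 0, 4, 0, 0]
Reconstruct: [0, 0, 0, 4, 6, 6, 6, 6]


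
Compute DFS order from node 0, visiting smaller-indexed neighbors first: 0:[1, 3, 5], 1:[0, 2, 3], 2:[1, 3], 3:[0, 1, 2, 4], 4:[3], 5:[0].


DFS stack-based: start with [0]
Visit order: [0, 1, 2, 3, 4, 5]


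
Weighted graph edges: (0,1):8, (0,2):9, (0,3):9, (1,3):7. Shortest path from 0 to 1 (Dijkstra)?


Dijkstra from 0:
Distances: {0: 0, 1: 8, 2: 9, 3: 9}
Shortest distance to 1 = 8, path = [0, 1]


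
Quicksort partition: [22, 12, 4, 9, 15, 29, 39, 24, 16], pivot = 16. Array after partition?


Elements <= 16 go left of pivot.
Result: [12, 4, 9, 15, 16, 29, 39, 24, 22], pivot at index 4


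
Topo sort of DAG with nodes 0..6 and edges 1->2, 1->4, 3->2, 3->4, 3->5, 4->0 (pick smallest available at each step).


Kahn's algorithm, process smallest node first
Order: [1, 3, 2, 4, 0, 5, 6]


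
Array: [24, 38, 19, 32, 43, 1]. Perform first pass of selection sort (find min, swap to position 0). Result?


After one pass: [1, 38, 19, 32, 43, 24]


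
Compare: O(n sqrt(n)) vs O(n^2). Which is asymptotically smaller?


n^1.5 grows slower than quadratic
O(n sqrt(n)) is asymptotically smaller; O(n^2) grows faster


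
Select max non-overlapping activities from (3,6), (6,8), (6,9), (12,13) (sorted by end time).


Greedy: pick earliest-ending, then skip overlaps.
Selected (3 activities): [(3, 6), (6, 8), (12, 13)]


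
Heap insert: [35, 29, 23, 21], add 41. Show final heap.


Append 41: [35, 29, 23, 21, 41]
Bubble up: swap idx 4(41) with idx 1(29); swap idx 1(41) with idx 0(35)
Result: [41, 35, 23, 21, 29]


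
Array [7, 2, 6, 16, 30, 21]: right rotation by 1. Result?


Right rotate by 1: [21, 7, 2, 6, 16, 30]


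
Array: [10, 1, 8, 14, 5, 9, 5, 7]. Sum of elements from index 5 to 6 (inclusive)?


Prefix sums: [0, 10, 11, 19, 33, 38, 47, 52, 59]
Sum[5..6] = prefix[7] - prefix[5] = 52 - 38 = 14


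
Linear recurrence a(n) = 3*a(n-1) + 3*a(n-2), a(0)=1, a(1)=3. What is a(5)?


Build bottom-up:
...a(3)=45, a(4)=171, a(5)=3*171+3*45=648


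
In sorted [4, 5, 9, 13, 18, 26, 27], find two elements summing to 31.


Two pointers: lo=0, hi=6
Found pair: (4, 27) summing to 31


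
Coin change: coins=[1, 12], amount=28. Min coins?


dp[0]=0; dp[i]=1+min(dp[i-c] for c in coins)
...dp[23]=12, dp[24]=2, dp[25]=3, dp[26]=4, dp[27]=5, dp[28]=6
Minimum coins for 28 = 6


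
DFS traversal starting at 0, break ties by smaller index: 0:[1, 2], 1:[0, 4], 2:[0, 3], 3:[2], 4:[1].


DFS stack-based: start with [0]
Visit order: [0, 1, 4, 2, 3]


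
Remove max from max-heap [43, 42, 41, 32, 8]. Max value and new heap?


Max = 43
Replace root with last, heapify down
Resulting heap: [42, 32, 41, 8]


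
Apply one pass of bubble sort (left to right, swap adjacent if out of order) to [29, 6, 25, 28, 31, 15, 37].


After one pass: [6, 25, 28, 29, 15, 31, 37]


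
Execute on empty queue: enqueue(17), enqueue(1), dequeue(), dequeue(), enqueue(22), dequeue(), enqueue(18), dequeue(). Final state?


enqueue(17) -> [17]
enqueue(1) -> [17, 1]
dequeue() returns 17 -> [1]
dequeue() returns 1 -> []
enqueue(22) -> [22]
dequeue() returns 22 -> []
enqueue(18) -> [18]
dequeue() returns 18 -> []
Final queue (front to back): []


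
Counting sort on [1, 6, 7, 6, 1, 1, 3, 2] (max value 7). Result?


Count array: [0, 3, 1, 1, 0, 0, 2, 1]
Reconstruct: [1, 1, 1, 2, 3, 6, 6, 7]


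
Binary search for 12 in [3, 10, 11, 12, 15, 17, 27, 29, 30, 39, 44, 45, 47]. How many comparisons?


Search for 12:
[0,12] mid=6 arr[6]=27
[0,5] mid=2 arr[2]=11
[3,5] mid=4 arr[4]=15
[3,3] mid=3 arr[3]=12
Total: 4 comparisons


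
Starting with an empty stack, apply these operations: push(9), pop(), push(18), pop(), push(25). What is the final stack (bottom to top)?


push(9) -> [9]
pop() returns 9 -> []
push(18) -> [18]
pop() returns 18 -> []
push(25) -> [25]
Final stack (bottom to top): [25]


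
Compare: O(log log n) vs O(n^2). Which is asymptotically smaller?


double-logarithmic grows slower than quadratic
O(log log n) is asymptotically smaller; O(n^2) grows faster


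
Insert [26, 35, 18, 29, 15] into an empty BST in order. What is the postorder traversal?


Root = 26; build tree by BST insertion.
Postorder traversal: [15, 18, 29, 35, 26]


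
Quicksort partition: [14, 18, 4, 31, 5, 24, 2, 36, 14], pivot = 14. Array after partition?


Elements <= 14 go left of pivot.
Result: [14, 4, 5, 2, 14, 24, 31, 36, 18], pivot at index 4


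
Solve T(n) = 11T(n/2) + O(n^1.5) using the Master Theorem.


a=11, b=2, c=1.5. log_2(11)=3.459 > c=1.5. Case 1: O(n^log_b(a)) = O(n^3.459)
Complexity: O(n^3.459)


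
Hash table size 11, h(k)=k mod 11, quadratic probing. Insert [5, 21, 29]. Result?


Insertions: 5->slot 5; 21->slot 10; 29->slot 7
Table: [None, None, None, None, None, 5, None, 29, None, None, 21]


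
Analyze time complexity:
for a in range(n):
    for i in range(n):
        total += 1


Per nesting level: O(n) * O(n) = O(n^2)
Complexity: O(n^2)


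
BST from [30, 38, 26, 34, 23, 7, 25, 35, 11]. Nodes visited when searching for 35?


BST root = 30
Search for 35: compare at each node
Path: [30, 38, 34, 35]


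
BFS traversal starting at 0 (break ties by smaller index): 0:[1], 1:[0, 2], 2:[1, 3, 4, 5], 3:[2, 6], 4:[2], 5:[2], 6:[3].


BFS queue: start with [0]
Visit order: [0, 1, 2, 3, 4, 5, 6]


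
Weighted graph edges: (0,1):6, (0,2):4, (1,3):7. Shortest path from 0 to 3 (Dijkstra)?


Dijkstra from 0:
Distances: {0: 0, 1: 6, 2: 4, 3: 13}
Shortest distance to 3 = 13, path = [0, 1, 3]


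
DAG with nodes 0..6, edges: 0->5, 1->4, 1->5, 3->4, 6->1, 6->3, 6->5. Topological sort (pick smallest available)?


Kahn's algorithm, process smallest node first
Order: [0, 2, 6, 1, 3, 4, 5]


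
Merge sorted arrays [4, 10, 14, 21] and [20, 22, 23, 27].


Compare heads, take smaller each step.
Merged: [4, 10, 14, 20, 21, 22, 23, 27]


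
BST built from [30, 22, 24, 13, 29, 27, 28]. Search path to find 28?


BST root = 30
Search for 28: compare at each node
Path: [30, 22, 24, 29, 27, 28]


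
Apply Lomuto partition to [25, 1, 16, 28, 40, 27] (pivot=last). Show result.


Elements <= 27 go left of pivot.
Result: [25, 1, 16, 27, 40, 28], pivot at index 3


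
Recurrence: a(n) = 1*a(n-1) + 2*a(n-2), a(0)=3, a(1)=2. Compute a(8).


Build bottom-up:
...a(6)=108, a(7)=212, a(8)=1*212+2*108=428


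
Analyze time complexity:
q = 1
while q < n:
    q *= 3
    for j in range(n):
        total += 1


Per nesting level: O(log n) * O(n) = O(n log n)
Complexity: O(n log n)


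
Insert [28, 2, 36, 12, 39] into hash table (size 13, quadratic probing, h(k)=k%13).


Insertions: 28->slot 2; 2->slot 3; 36->slot 10; 12->slot 12; 39->slot 0
Table: [39, None, 28, 2, None, None, None, None, None, None, 36, None, 12]


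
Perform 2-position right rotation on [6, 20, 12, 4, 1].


Right rotate by 2: [4, 1, 6, 20, 12]


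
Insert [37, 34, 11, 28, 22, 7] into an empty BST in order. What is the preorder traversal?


Root = 37; build tree by BST insertion.
Preorder traversal: [37, 34, 11, 7, 28, 22]


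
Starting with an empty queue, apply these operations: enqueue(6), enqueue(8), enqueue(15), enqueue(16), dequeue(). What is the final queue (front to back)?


enqueue(6) -> [6]
enqueue(8) -> [6, 8]
enqueue(15) -> [6, 8, 15]
enqueue(16) -> [6, 8, 15, 16]
dequeue() returns 6 -> [8, 15, 16]
Final queue (front to back): [8, 15, 16]


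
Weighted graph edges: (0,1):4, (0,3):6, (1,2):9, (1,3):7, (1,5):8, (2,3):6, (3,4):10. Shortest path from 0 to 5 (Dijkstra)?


Dijkstra from 0:
Distances: {0: 0, 1: 4, 2: 12, 3: 6, 4: 16, 5: 12}
Shortest distance to 5 = 12, path = [0, 1, 5]


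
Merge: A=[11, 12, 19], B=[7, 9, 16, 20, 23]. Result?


Compare heads, take smaller each step.
Merged: [7, 9, 11, 12, 16, 19, 20, 23]


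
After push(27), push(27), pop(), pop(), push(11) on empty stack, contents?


push(27) -> [27]
push(27) -> [27, 27]
pop() returns 27 -> [27]
pop() returns 27 -> []
push(11) -> [11]
Final stack (bottom to top): [11]


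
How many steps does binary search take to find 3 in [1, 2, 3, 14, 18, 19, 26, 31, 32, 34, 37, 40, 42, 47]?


Search for 3:
[0,13] mid=6 arr[6]=26
[0,5] mid=2 arr[2]=3
Total: 2 comparisons


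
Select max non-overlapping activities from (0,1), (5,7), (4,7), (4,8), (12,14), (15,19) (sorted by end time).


Greedy: pick earliest-ending, then skip overlaps.
Selected (4 activities): [(0, 1), (5, 7), (12, 14), (15, 19)]


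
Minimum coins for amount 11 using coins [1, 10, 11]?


dp[0]=0; dp[i]=1+min(dp[i-c] for c in coins)
...dp[6]=6, dp[7]=7, dp[8]=8, dp[9]=9, dp[10]=1, dp[11]=1
Minimum coins for 11 = 1


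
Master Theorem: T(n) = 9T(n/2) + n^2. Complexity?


a=9, b=2, c=2. log_2(9)=3.170 > c=2. Case 1: O(n^log_b(a)) = O(n^3.170)
Complexity: O(n^3.170)


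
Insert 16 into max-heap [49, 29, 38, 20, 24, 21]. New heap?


Append 16: [49, 29, 38, 20, 24, 21, 16]
Bubble up: no swaps needed
Result: [49, 29, 38, 20, 24, 21, 16]


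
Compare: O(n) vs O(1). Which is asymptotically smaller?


constant grows slower than linear
O(1) is asymptotically smaller; O(n) grows faster


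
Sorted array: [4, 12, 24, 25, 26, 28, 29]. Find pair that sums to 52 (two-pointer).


Two pointers: lo=0, hi=6
Found pair: (24, 28) summing to 52


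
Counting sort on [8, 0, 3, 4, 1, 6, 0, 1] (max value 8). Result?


Count array: [2, 2, 0, 1, 1, 0, 1, 0, 1]
Reconstruct: [0, 0, 1, 1, 3, 4, 6, 8]


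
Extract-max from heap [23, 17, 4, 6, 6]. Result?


Max = 23
Replace root with last, heapify down
Resulting heap: [17, 6, 4, 6]


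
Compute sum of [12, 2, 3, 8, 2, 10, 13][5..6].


Prefix sums: [0, 12, 14, 17, 25, 27, 37, 50]
Sum[5..6] = prefix[7] - prefix[5] = 50 - 27 = 23


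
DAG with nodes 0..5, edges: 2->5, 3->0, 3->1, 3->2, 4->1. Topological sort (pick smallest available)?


Kahn's algorithm, process smallest node first
Order: [3, 0, 2, 4, 1, 5]


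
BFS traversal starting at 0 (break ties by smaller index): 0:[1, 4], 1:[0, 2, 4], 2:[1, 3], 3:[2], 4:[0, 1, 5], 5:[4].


BFS queue: start with [0]
Visit order: [0, 1, 4, 2, 5, 3]


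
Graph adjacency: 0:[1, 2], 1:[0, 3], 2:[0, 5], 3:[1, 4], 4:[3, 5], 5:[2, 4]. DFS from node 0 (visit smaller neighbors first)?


DFS stack-based: start with [0]
Visit order: [0, 1, 3, 4, 5, 2]


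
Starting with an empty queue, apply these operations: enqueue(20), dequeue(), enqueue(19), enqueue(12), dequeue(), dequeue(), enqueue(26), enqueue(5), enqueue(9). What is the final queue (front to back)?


enqueue(20) -> [20]
dequeue() returns 20 -> []
enqueue(19) -> [19]
enqueue(12) -> [19, 12]
dequeue() returns 19 -> [12]
dequeue() returns 12 -> []
enqueue(26) -> [26]
enqueue(5) -> [26, 5]
enqueue(9) -> [26, 5, 9]
Final queue (front to back): [26, 5, 9]


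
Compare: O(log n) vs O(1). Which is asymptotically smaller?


constant grows slower than logarithmic
O(1) is asymptotically smaller; O(log n) grows faster


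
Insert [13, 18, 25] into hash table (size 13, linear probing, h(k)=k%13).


Insertions: 13->slot 0; 18->slot 5; 25->slot 12
Table: [13, None, None, None, None, 18, None, None, None, None, None, None, 25]


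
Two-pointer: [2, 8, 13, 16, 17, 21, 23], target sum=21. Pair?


Two pointers: lo=0, hi=6
Found pair: (8, 13) summing to 21


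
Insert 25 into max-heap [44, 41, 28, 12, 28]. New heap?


Append 25: [44, 41, 28, 12, 28, 25]
Bubble up: no swaps needed
Result: [44, 41, 28, 12, 28, 25]


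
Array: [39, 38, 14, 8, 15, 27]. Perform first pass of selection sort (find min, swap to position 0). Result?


After one pass: [8, 38, 14, 39, 15, 27]


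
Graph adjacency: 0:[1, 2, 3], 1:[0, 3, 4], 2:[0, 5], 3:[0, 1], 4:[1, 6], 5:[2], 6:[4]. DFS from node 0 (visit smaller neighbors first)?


DFS stack-based: start with [0]
Visit order: [0, 1, 3, 4, 6, 2, 5]


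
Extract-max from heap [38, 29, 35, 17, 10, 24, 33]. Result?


Max = 38
Replace root with last, heapify down
Resulting heap: [35, 29, 33, 17, 10, 24]


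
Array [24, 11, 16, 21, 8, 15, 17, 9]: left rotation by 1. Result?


Left rotate by 1: [11, 16, 21, 8, 15, 17, 9, 24]


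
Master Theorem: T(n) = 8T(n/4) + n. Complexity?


a=8, b=4, c=1. log_4(8)=1.5 > c=1. Case 1: O(n^log_b(a)) = O(n^1.500)
Complexity: O(n^1.500)


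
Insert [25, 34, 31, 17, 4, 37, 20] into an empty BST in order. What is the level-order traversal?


Root = 25; build tree by BST insertion.
Level-Order traversal: [25, 17, 34, 4, 20, 31, 37]


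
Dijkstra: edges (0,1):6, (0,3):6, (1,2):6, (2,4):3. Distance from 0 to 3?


Dijkstra from 0:
Distances: {0: 0, 1: 6, 2: 12, 3: 6, 4: 15}
Shortest distance to 3 = 6, path = [0, 3]


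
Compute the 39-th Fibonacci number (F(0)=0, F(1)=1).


F(n)=F(n-1)+F(n-2)
...F(37)=24157817, F(38)=39088169, F(39)=63245986


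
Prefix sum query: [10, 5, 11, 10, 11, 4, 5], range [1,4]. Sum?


Prefix sums: [0, 10, 15, 26, 36, 47, 51, 56]
Sum[1..4] = prefix[5] - prefix[1] = 47 - 10 = 37


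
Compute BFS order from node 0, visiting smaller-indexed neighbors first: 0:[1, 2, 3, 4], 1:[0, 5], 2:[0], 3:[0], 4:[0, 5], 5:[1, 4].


BFS queue: start with [0]
Visit order: [0, 1, 2, 3, 4, 5]


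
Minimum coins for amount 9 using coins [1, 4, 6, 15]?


dp[0]=0; dp[i]=1+min(dp[i-c] for c in coins)
...dp[4]=1, dp[5]=2, dp[6]=1, dp[7]=2, dp[8]=2, dp[9]=3
Minimum coins for 9 = 3


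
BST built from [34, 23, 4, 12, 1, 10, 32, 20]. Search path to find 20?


BST root = 34
Search for 20: compare at each node
Path: [34, 23, 4, 12, 20]


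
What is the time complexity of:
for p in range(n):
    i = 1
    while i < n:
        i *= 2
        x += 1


Per nesting level: O(n) * O(log n) = O(n log n)
Complexity: O(n log n)


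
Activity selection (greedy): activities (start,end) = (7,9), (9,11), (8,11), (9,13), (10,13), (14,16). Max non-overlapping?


Greedy: pick earliest-ending, then skip overlaps.
Selected (3 activities): [(7, 9), (9, 11), (14, 16)]


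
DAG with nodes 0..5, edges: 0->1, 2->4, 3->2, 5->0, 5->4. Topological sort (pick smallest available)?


Kahn's algorithm, process smallest node first
Order: [3, 2, 5, 0, 1, 4]


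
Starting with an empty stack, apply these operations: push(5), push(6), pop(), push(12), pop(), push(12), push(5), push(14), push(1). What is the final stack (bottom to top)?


push(5) -> [5]
push(6) -> [5, 6]
pop() returns 6 -> [5]
push(12) -> [5, 12]
pop() returns 12 -> [5]
push(12) -> [5, 12]
push(5) -> [5, 12, 5]
push(14) -> [5, 12, 5, 14]
push(1) -> [5, 12, 5, 14, 1]
Final stack (bottom to top): [5, 12, 5, 14, 1]


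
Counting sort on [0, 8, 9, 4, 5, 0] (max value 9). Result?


Count array: [2, 0, 0, 0, 1, 1, 0, 0, 1, 1]
Reconstruct: [0, 0, 4, 5, 8, 9]


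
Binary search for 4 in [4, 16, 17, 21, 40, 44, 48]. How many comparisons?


Search for 4:
[0,6] mid=3 arr[3]=21
[0,2] mid=1 arr[1]=16
[0,0] mid=0 arr[0]=4
Total: 3 comparisons


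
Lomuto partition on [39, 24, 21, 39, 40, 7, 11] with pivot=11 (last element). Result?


Elements <= 11 go left of pivot.
Result: [7, 11, 21, 39, 40, 39, 24], pivot at index 1


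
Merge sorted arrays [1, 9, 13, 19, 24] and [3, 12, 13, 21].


Compare heads, take smaller each step.
Merged: [1, 3, 9, 12, 13, 13, 19, 21, 24]


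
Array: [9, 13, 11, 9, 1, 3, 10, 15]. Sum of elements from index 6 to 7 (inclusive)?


Prefix sums: [0, 9, 22, 33, 42, 43, 46, 56, 71]
Sum[6..7] = prefix[8] - prefix[6] = 71 - 46 = 25


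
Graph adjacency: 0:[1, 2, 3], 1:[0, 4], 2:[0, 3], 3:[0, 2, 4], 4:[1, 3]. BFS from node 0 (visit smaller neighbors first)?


BFS queue: start with [0]
Visit order: [0, 1, 2, 3, 4]


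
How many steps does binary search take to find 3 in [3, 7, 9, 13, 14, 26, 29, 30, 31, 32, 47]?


Search for 3:
[0,10] mid=5 arr[5]=26
[0,4] mid=2 arr[2]=9
[0,1] mid=0 arr[0]=3
Total: 3 comparisons


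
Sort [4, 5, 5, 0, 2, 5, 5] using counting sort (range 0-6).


Count array: [1, 0, 1, 0, 1, 4, 0]
Reconstruct: [0, 2, 4, 5, 5, 5, 5]


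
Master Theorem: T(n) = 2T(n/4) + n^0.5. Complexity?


a=2, b=4, c=0.5. log_4(2)=0.5 = c=0.5. Case 2: O(n^c log n) = O(sqrt(n) log n)
Complexity: O(sqrt(n) log n)


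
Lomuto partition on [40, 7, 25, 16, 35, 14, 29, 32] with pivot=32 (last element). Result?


Elements <= 32 go left of pivot.
Result: [7, 25, 16, 14, 29, 32, 35, 40], pivot at index 5


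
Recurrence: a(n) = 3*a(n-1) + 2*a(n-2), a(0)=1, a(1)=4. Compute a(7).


Build bottom-up:
...a(5)=634, a(6)=2258, a(7)=3*2258+2*634=8042


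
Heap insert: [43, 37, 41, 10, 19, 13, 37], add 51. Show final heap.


Append 51: [43, 37, 41, 10, 19, 13, 37, 51]
Bubble up: swap idx 7(51) with idx 3(10); swap idx 3(51) with idx 1(37); swap idx 1(51) with idx 0(43)
Result: [51, 43, 41, 37, 19, 13, 37, 10]


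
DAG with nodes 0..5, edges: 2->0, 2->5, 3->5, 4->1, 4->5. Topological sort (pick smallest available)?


Kahn's algorithm, process smallest node first
Order: [2, 0, 3, 4, 1, 5]


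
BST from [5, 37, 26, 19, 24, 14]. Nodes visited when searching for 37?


BST root = 5
Search for 37: compare at each node
Path: [5, 37]


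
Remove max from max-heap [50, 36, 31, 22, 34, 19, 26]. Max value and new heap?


Max = 50
Replace root with last, heapify down
Resulting heap: [36, 34, 31, 22, 26, 19]


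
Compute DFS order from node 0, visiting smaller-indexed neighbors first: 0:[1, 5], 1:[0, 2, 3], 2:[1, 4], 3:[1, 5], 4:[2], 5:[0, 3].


DFS stack-based: start with [0]
Visit order: [0, 1, 2, 4, 3, 5]


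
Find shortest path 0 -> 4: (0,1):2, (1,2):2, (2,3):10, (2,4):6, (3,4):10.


Dijkstra from 0:
Distances: {0: 0, 1: 2, 2: 4, 3: 14, 4: 10}
Shortest distance to 4 = 10, path = [0, 1, 2, 4]


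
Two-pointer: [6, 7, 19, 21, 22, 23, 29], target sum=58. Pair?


Two pointers: lo=0, hi=6
No pair sums to 58


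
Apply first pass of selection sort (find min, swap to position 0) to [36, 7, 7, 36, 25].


After one pass: [7, 36, 7, 36, 25]


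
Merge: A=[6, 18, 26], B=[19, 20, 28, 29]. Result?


Compare heads, take smaller each step.
Merged: [6, 18, 19, 20, 26, 28, 29]


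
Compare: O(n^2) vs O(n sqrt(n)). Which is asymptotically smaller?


n^1.5 grows slower than quadratic
O(n sqrt(n)) is asymptotically smaller; O(n^2) grows faster


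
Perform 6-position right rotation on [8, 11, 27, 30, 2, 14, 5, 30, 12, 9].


Right rotate by 6: [2, 14, 5, 30, 12, 9, 8, 11, 27, 30]


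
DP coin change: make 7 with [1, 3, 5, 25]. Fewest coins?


dp[0]=0; dp[i]=1+min(dp[i-c] for c in coins)
...dp[2]=2, dp[3]=1, dp[4]=2, dp[5]=1, dp[6]=2, dp[7]=3
Minimum coins for 7 = 3


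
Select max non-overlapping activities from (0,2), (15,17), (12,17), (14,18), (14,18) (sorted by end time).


Greedy: pick earliest-ending, then skip overlaps.
Selected (2 activities): [(0, 2), (15, 17)]


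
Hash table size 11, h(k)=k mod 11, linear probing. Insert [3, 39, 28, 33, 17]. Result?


Insertions: 3->slot 3; 39->slot 6; 28->slot 7; 33->slot 0; 17->slot 8
Table: [33, None, None, 3, None, None, 39, 28, 17, None, None]


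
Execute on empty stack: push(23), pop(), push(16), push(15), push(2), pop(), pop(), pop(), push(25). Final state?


push(23) -> [23]
pop() returns 23 -> []
push(16) -> [16]
push(15) -> [16, 15]
push(2) -> [16, 15, 2]
pop() returns 2 -> [16, 15]
pop() returns 15 -> [16]
pop() returns 16 -> []
push(25) -> [25]
Final stack (bottom to top): [25]


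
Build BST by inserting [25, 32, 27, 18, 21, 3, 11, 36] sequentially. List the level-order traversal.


Root = 25; build tree by BST insertion.
Level-Order traversal: [25, 18, 32, 3, 21, 27, 36, 11]


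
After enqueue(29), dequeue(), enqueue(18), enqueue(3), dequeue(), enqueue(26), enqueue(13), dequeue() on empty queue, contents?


enqueue(29) -> [29]
dequeue() returns 29 -> []
enqueue(18) -> [18]
enqueue(3) -> [18, 3]
dequeue() returns 18 -> [3]
enqueue(26) -> [3, 26]
enqueue(13) -> [3, 26, 13]
dequeue() returns 3 -> [26, 13]
Final queue (front to back): [26, 13]


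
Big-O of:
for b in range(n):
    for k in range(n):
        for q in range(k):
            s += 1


Per nesting level: O(n) * O(n) * O(n) [triangular over k] = O(n^3)
Complexity: O(n^3)


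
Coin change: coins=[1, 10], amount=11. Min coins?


dp[0]=0; dp[i]=1+min(dp[i-c] for c in coins)
...dp[6]=6, dp[7]=7, dp[8]=8, dp[9]=9, dp[10]=1, dp[11]=2
Minimum coins for 11 = 2


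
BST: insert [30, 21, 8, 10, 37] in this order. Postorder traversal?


Root = 30; build tree by BST insertion.
Postorder traversal: [10, 8, 21, 37, 30]


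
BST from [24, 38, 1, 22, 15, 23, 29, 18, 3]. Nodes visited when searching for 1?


BST root = 24
Search for 1: compare at each node
Path: [24, 1]


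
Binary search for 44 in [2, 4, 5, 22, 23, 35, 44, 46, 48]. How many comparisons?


Search for 44:
[0,8] mid=4 arr[4]=23
[5,8] mid=6 arr[6]=44
Total: 2 comparisons


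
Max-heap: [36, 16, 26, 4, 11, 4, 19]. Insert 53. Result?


Append 53: [36, 16, 26, 4, 11, 4, 19, 53]
Bubble up: swap idx 7(53) with idx 3(4); swap idx 3(53) with idx 1(16); swap idx 1(53) with idx 0(36)
Result: [53, 36, 26, 16, 11, 4, 19, 4]


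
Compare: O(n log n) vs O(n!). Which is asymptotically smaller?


linearithmic grows slower than factorial
O(n log n) is asymptotically smaller; O(n!) grows faster


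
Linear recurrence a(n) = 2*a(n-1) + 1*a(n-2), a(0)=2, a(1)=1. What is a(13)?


Build bottom-up:
...a(11)=10497, a(12)=25342, a(13)=2*25342+1*10497=61181


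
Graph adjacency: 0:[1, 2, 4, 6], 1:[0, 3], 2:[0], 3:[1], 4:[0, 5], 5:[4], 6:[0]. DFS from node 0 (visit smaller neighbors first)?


DFS stack-based: start with [0]
Visit order: [0, 1, 3, 2, 4, 5, 6]


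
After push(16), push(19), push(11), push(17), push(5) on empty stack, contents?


push(16) -> [16]
push(19) -> [16, 19]
push(11) -> [16, 19, 11]
push(17) -> [16, 19, 11, 17]
push(5) -> [16, 19, 11, 17, 5]
Final stack (bottom to top): [16, 19, 11, 17, 5]


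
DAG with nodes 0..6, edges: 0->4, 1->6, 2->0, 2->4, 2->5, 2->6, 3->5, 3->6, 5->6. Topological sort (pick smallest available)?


Kahn's algorithm, process smallest node first
Order: [1, 2, 0, 3, 4, 5, 6]
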